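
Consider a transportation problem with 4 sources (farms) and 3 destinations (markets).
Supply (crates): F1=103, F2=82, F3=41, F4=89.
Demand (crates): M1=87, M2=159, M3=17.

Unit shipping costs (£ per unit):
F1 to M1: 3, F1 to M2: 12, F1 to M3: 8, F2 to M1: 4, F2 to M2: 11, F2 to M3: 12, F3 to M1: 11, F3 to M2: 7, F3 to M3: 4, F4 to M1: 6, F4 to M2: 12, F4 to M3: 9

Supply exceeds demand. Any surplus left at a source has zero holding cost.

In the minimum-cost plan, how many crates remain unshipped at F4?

52

Minimum-cost shipments:
  F1 to M1: 87 × £3 = £261
  F1 to M3: 16 × £8 = £128
  F2 to M2: 82 × £11 = £902
  F3 to M2: 40 × £7 = £280
  F3 to M3: 1 × £4 = £4
  F4 to M2: 37 × £12 = £444
Total cost = £2019.
F4 ships 37 of its 89, leaving 52.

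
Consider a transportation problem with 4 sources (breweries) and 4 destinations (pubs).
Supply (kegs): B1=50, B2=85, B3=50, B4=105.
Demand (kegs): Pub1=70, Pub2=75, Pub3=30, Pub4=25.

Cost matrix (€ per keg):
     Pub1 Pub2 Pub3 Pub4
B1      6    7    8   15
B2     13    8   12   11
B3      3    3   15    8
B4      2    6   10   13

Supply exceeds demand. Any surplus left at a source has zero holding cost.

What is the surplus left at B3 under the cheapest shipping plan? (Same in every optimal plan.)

Minimum-cost shipments:
  B1->Pub3: 30 × €8 = €240
  B2->Pub4: 25 × €11 = €275
  B3->Pub2: 50 × €3 = €150
  B4->Pub1: 70 × €2 = €140
  B4->Pub2: 25 × €6 = €150
Total cost = €955.
B3 ships 50 of its 50, leaving 0.

0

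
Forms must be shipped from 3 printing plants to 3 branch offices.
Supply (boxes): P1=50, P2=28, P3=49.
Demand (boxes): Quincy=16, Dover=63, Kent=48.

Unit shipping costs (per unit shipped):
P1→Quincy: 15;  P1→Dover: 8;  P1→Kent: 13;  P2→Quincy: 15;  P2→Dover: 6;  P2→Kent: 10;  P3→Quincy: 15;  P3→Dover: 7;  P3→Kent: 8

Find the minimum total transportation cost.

A cheapest plan:
  P1 to Quincy: 16 × 15 = 240
  P1 to Dover: 34 × 8 = 272
  P2 to Dover: 28 × 6 = 168
  P3 to Dover: 1 × 7 = 7
  P3 to Kent: 48 × 8 = 384
Total = 240 + 272 + 168 + 7 + 384 = 1071.

1071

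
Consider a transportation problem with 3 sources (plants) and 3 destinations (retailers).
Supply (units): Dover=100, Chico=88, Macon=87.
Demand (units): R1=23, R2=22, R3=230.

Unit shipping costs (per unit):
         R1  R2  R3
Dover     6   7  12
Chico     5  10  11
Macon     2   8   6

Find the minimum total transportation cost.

A cheapest plan:
  Dover to R2: 22 units
  Dover to R3: 78 units
  Chico to R1: 23 units
  Chico to R3: 65 units
  Macon to R3: 87 units
Total cost = 2442.

2442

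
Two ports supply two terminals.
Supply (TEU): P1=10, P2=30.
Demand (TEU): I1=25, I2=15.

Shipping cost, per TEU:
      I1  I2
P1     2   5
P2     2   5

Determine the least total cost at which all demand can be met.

Optimal allocation:
  P1->I2: 10 TEU
  P2->I1: 25 TEU
  P2->I2: 5 TEU
Total cost = 125.
(Supply check: P1 ships 10; P2 ships 30.)

125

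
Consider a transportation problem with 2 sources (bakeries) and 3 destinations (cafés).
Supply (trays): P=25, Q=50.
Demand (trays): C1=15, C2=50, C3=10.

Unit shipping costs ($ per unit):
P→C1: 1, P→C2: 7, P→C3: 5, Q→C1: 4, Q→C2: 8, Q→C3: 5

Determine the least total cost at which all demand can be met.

An optimal shipping plan:
  P to C1: 15 × $1 = $15
  P to C2: 10 × $7 = $70
  Q to C2: 40 × $8 = $320
  Q to C3: 10 × $5 = $50
Total = 15 + 70 + 320 + 50 = $455.
(Supply check: P ships 25; Q ships 50.)

455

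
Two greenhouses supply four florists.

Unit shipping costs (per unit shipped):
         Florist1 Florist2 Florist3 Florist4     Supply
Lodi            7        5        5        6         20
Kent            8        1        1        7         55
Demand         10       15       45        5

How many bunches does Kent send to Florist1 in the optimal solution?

Optimal shipments:
  Lodi->Florist1: 10 × 7 = 70
  Lodi->Florist3: 5 × 5 = 25
  Lodi->Florist4: 5 × 6 = 30
  Kent->Florist2: 15 × 1 = 15
  Kent->Florist3: 40 × 1 = 40
Total cost = 180.
The route Kent→Florist1 is not used.

0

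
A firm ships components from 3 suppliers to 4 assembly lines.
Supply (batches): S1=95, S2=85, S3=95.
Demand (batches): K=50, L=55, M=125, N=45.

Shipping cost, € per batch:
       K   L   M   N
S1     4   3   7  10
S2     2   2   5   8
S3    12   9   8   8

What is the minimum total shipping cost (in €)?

1480

A cheapest plan:
  S1 to L: 55 × €3 = €165
  S1 to M: 40 × €7 = €280
  S2 to K: 50 × €2 = €100
  S2 to M: 35 × €5 = €175
  S3 to M: 50 × €8 = €400
  S3 to N: 45 × €8 = €360
Total = 165 + 280 + 100 + 175 + 400 + 360 = €1480.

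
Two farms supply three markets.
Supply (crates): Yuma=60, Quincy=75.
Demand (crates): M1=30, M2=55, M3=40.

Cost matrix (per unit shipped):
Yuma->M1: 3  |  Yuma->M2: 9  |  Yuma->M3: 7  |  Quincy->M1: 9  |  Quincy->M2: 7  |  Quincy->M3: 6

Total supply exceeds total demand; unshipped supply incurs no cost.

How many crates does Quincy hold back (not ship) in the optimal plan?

0

An optimal plan:
  Yuma→M1: 30 crates
  Yuma→M3: 20 crates
  Quincy→M2: 55 crates
  Quincy→M3: 20 crates
Total cost = 735.
Quincy ships 75 of its 75, leaving 0.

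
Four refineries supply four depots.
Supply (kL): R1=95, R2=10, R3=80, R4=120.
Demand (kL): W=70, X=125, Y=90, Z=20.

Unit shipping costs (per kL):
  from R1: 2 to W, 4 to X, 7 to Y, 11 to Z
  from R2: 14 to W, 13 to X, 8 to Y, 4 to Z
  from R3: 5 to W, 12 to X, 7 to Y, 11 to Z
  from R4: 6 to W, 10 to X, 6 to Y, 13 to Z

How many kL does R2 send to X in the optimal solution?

The minimum-cost plan:
  R1–X: 95 × 4 = 380
  R2–Z: 10 × 4 = 40
  R3–W: 70 × 5 = 350
  R3–Z: 10 × 11 = 110
  R4–X: 30 × 10 = 300
  R4–Y: 90 × 6 = 540
Total cost = 1720.
The route R2→X is not used.

0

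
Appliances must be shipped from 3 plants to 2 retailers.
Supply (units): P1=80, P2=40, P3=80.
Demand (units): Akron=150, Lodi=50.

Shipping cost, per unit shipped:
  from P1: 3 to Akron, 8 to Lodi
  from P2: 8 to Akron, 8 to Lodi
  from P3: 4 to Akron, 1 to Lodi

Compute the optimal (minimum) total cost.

730

Optimal allocation:
  P1–Akron: 80 units
  P2–Akron: 40 units
  P3–Akron: 30 units
  P3–Lodi: 50 units
Total cost = 730.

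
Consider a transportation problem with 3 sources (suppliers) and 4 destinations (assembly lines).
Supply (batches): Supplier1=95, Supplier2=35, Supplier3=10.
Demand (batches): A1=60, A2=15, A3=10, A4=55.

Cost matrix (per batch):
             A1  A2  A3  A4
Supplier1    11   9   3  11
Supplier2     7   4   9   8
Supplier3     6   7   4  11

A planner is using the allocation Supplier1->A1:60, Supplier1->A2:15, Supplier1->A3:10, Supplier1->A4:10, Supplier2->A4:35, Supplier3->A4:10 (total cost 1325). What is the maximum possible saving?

Current plan cost = 60·11 + 15·9 + 10·3 + 10·11 + 35·8 + 10·11 = 1325.
Optimal plan:
  Supplier1 to A1: 30 × 11 = 330
  Supplier1 to A3: 10 × 3 = 30
  Supplier1 to A4: 55 × 11 = 605
  Supplier2 to A1: 20 × 7 = 140
  Supplier2 to A2: 15 × 4 = 60
  Supplier3 to A1: 10 × 6 = 60
Optimal cost = 1225.
Saving = 1325 − 1225 = 100.

100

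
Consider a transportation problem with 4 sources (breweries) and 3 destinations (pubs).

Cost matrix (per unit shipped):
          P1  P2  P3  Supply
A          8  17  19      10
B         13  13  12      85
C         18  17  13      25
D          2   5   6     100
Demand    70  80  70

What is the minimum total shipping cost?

1785

One minimum-cost allocation:
  A→P1: 10 × 8 = 80
  B→P2: 40 × 13 = 520
  B→P3: 45 × 12 = 540
  C→P3: 25 × 13 = 325
  D→P1: 60 × 2 = 120
  D→P2: 40 × 5 = 200
Total = 80 + 520 + 540 + 325 + 120 + 200 = 1785.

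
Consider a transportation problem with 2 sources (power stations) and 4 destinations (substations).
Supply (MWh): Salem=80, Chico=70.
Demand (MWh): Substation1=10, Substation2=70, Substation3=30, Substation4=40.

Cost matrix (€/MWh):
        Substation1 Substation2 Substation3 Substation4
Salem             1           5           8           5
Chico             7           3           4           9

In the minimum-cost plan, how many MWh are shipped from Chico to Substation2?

The minimum-cost plan:
  Salem to Substation1: 10 × €1 = €10
  Salem to Substation2: 30 × €5 = €150
  Salem to Substation4: 40 × €5 = €200
  Chico to Substation2: 40 × €3 = €120
  Chico to Substation3: 30 × €4 = €120
Total cost = €600.
So Chico→Substation2 carries 40 MWh.

40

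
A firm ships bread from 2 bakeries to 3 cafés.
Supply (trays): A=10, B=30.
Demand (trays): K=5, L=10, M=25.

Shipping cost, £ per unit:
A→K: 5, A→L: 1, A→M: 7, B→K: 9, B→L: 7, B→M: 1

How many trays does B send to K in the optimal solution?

5

Optimal shipments:
  A->L: 10 × £1 = £10
  B->K: 5 × £9 = £45
  B->M: 25 × £1 = £25
Total cost = £80.
So B→K carries 5 trays.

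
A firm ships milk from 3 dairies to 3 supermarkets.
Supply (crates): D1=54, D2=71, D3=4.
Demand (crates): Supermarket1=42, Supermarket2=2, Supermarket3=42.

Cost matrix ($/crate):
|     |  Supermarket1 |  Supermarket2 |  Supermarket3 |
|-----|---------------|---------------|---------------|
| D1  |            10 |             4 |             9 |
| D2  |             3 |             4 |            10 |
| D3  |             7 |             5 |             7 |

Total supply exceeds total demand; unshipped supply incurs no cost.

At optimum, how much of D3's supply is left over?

0

An optimal plan:
  D1 to Supermarket2: 2 crates
  D1 to Supermarket3: 38 crates
  D2 to Supermarket1: 42 crates
  D3 to Supermarket3: 4 crates
Total cost = $504.
D3 ships 4 of its 4, leaving 0.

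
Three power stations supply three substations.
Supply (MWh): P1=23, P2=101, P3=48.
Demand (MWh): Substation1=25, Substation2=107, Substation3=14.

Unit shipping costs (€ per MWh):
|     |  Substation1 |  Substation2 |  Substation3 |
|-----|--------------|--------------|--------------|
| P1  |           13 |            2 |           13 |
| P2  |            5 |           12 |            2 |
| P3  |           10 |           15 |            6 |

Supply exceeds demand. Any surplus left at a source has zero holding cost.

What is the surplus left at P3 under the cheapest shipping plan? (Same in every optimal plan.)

26

An optimal plan:
  P1→Substation2: 23 MWh
  P2→Substation1: 25 MWh
  P2→Substation2: 62 MWh
  P2→Substation3: 14 MWh
  P3→Substation2: 22 MWh
Total cost = €1273.
P3 ships 22 of its 48, leaving 26.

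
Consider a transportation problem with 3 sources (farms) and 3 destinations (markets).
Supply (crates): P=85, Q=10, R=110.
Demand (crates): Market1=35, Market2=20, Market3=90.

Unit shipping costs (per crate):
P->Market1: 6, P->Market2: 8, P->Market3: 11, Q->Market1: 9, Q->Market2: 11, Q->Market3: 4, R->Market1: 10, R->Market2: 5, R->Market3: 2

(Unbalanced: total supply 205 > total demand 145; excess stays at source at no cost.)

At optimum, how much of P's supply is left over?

Minimum-cost shipments:
  P–Market1: 35 × 6 = 210
  R–Market2: 20 × 5 = 100
  R–Market3: 90 × 2 = 180
Total cost = 490.
P ships 35 of its 85, leaving 50.

50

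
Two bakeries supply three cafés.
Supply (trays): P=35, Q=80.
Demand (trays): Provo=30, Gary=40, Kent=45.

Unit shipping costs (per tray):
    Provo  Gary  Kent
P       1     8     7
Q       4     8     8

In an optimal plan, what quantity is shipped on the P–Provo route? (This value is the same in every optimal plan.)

Solving gives:
  P to Provo: 30 trays
  P to Kent: 5 trays
  Q to Gary: 40 trays
  Q to Kent: 40 trays
Total cost = 705.
So P→Provo carries 30 trays.

30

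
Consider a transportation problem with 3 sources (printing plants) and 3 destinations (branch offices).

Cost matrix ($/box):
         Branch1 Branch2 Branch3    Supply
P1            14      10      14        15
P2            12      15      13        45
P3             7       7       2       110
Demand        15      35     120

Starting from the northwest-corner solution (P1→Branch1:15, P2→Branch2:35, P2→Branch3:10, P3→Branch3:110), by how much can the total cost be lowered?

105

Current plan cost = 15·14 + 35·15 + 10·13 + 110·2 = $1085.
Optimal plan:
  P1->Branch2: 15 × $10 = $150
  P2->Branch1: 15 × $12 = $180
  P2->Branch2: 20 × $15 = $300
  P2->Branch3: 10 × $13 = $130
  P3->Branch3: 110 × $2 = $220
Optimal cost = $980.
Saving = 1085 − 980 = $105.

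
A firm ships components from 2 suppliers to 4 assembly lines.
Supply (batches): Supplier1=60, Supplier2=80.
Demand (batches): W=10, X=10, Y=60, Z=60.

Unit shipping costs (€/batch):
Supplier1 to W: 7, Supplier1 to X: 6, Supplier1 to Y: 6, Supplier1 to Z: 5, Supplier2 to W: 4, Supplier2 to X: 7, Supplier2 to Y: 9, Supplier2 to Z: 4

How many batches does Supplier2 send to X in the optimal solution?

Solving gives:
  Supplier1->Y: 60 batches
  Supplier2->W: 10 batches
  Supplier2->X: 10 batches
  Supplier2->Z: 60 batches
Total cost = €710.
So Supplier2→X carries 10 batches.

10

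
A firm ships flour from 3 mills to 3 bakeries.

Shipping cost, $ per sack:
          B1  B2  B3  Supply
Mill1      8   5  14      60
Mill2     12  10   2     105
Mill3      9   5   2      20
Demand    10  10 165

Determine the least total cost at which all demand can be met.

An optimal shipping plan:
  Mill1→B1: 10 × $8 = $80
  Mill1→B2: 10 × $5 = $50
  Mill1→B3: 40 × $14 = $560
  Mill2→B3: 105 × $2 = $210
  Mill3→B3: 20 × $2 = $40
Total = 80 + 50 + 560 + 210 + 40 = $940.

940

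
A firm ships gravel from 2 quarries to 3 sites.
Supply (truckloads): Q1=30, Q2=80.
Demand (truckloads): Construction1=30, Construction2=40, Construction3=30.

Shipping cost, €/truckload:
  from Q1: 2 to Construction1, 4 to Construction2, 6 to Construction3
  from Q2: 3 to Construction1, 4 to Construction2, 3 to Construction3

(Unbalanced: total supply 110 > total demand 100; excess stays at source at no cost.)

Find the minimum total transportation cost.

Optimal allocation:
  Q1–Construction1: 30 × €2 = €60
  Q2–Construction2: 40 × €4 = €160
  Q2–Construction3: 30 × €3 = €90
Total = 60 + 160 + 90 = €310.

310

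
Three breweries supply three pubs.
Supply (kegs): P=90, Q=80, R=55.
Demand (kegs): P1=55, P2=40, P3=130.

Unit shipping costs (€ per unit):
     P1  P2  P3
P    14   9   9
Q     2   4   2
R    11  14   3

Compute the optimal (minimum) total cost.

1135

One minimum-cost allocation:
  P–P2: 40 kegs
  P–P3: 50 kegs
  Q–P1: 55 kegs
  Q–P3: 25 kegs
  R–P3: 55 kegs
Total cost = €1135.
(Supply check: P ships 90; Q ships 80; R ships 55.)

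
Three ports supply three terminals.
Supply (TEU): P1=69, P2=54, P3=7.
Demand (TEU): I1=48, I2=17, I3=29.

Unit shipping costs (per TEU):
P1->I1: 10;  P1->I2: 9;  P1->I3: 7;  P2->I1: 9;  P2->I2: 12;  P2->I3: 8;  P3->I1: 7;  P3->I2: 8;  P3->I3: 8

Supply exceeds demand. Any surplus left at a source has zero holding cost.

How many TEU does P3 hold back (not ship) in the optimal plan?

0

Minimum-cost shipments:
  P1→I2: 17 × 9 = 153
  P1→I3: 29 × 7 = 203
  P2→I1: 41 × 9 = 369
  P3→I1: 7 × 7 = 49
Total cost = 774.
P3 ships 7 of its 7, leaving 0.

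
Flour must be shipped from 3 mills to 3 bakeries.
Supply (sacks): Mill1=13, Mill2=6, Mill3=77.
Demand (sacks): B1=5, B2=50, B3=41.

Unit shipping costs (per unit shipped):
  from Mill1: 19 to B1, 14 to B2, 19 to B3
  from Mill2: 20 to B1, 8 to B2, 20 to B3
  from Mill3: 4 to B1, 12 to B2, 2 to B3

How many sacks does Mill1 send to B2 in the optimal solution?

The minimum-cost plan:
  Mill1–B2: 13 × 14 = 182
  Mill2–B2: 6 × 8 = 48
  Mill3–B1: 5 × 4 = 20
  Mill3–B2: 31 × 12 = 372
  Mill3–B3: 41 × 2 = 82
Total cost = 704.
So Mill1→B2 carries 13 sacks.

13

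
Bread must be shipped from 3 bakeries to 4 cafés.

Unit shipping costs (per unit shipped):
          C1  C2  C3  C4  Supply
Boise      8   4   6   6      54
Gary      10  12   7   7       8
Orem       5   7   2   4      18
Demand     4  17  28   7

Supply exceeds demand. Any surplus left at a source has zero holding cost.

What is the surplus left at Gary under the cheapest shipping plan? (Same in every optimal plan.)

8

An optimal plan:
  Boise to C1: 4 × 8 = 32
  Boise to C2: 17 × 4 = 68
  Boise to C3: 10 × 6 = 60
  Boise to C4: 7 × 6 = 42
  Orem to C3: 18 × 2 = 36
Total cost = 238.
Gary ships 0 of its 8, leaving 8.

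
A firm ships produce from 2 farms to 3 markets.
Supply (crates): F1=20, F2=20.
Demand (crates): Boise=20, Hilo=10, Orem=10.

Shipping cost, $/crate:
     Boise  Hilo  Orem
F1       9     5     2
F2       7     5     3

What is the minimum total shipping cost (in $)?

210

A cheapest plan:
  F1->Hilo: 10 × $5 = $50
  F1->Orem: 10 × $2 = $20
  F2->Boise: 20 × $7 = $140
Total = 50 + 20 + 140 = $210.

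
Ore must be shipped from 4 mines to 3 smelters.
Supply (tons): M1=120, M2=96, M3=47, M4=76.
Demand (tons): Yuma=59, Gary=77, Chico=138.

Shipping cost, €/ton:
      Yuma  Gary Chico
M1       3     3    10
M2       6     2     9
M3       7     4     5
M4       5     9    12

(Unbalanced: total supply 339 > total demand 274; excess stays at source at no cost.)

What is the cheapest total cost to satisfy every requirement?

Optimal allocation:
  M1 to Yuma: 48 × €3 = €144
  M1 to Gary: 72 × €3 = €216
  M2 to Gary: 5 × €2 = €10
  M2 to Chico: 91 × €9 = €819
  M3 to Chico: 47 × €5 = €235
  M4 to Yuma: 11 × €5 = €55
Total = 144 + 216 + 10 + 819 + 235 + 55 = €1479.

1479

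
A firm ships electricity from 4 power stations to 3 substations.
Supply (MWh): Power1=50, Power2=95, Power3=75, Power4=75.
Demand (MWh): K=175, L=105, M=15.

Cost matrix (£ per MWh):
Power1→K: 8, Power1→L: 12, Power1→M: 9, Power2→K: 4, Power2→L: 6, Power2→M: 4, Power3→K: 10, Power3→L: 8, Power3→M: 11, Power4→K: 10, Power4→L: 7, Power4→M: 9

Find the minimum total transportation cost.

1995

A cheapest plan:
  Power1→K: 50 × £8 = £400
  Power2→K: 80 × £4 = £320
  Power2→M: 15 × £4 = £60
  Power3→K: 45 × £10 = £450
  Power3→L: 30 × £8 = £240
  Power4→L: 75 × £7 = £525
Total = 400 + 320 + 60 + 450 + 240 + 525 = £1995.
(Supply check: Power1 ships 50; Power2 ships 95; Power3 ships 75; Power4 ships 75.)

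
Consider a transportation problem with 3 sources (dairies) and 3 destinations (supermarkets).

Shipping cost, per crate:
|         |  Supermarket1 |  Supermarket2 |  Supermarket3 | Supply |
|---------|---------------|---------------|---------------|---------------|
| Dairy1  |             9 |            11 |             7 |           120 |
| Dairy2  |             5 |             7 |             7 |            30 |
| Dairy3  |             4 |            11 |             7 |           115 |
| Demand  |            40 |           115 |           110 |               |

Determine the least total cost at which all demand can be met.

2075

Optimal allocation:
  Dairy1 to Supermarket2: 10 × 11 = 110
  Dairy1 to Supermarket3: 110 × 7 = 770
  Dairy2 to Supermarket2: 30 × 7 = 210
  Dairy3 to Supermarket1: 40 × 4 = 160
  Dairy3 to Supermarket2: 75 × 11 = 825
Total = 110 + 770 + 210 + 160 + 825 = 2075.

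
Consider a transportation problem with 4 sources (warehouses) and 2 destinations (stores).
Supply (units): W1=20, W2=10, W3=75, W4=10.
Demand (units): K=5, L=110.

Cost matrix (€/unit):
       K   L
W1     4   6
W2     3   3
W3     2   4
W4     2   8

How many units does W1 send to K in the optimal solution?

0

Optimal shipments:
  W1->L: 20 × €6 = €120
  W2->L: 10 × €3 = €30
  W3->L: 75 × €4 = €300
  W4->K: 5 × €2 = €10
  W4->L: 5 × €8 = €40
Total cost = €500.
The route W1→K is not used.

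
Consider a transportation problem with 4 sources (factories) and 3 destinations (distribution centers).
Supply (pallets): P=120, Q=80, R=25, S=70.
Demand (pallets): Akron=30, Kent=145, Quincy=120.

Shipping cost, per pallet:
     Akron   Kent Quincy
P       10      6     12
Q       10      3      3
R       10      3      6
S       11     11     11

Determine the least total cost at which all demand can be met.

Optimal allocation:
  P->Kent: 120 pallets
  Q->Quincy: 80 pallets
  R->Kent: 25 pallets
  S->Akron: 30 pallets
  S->Quincy: 40 pallets
Total cost = 1805.

1805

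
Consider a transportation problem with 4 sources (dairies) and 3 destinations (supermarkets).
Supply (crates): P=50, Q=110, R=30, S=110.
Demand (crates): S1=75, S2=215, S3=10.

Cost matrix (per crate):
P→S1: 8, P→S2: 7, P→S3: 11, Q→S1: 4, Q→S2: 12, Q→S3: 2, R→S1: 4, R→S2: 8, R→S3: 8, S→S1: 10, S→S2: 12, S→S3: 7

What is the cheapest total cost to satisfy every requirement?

An optimal shipping plan:
  P–S2: 50 × 7 = 350
  Q–S1: 75 × 4 = 300
  Q–S2: 25 × 12 = 300
  Q–S3: 10 × 2 = 20
  R–S2: 30 × 8 = 240
  S–S2: 110 × 12 = 1320
Total = 350 + 300 + 300 + 20 + 240 + 1320 = 2530.

2530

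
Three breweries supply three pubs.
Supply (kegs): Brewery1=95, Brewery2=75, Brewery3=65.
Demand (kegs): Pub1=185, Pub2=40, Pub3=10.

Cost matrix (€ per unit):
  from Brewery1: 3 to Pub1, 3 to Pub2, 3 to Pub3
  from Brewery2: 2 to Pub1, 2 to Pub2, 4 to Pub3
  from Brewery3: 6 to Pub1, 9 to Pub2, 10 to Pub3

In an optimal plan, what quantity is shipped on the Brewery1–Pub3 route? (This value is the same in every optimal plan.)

10

Solving gives:
  Brewery1->Pub1: 45 × €3 = €135
  Brewery1->Pub2: 40 × €3 = €120
  Brewery1->Pub3: 10 × €3 = €30
  Brewery2->Pub1: 75 × €2 = €150
  Brewery3->Pub1: 65 × €6 = €390
Total cost = €825.
So Brewery1→Pub3 carries 10 kegs.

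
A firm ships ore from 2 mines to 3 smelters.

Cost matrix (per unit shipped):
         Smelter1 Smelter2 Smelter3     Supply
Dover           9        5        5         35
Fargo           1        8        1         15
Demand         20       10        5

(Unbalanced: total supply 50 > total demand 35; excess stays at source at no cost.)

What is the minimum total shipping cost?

Optimal allocation:
  Dover->Smelter1: 5 × 9 = 45
  Dover->Smelter2: 10 × 5 = 50
  Dover->Smelter3: 5 × 5 = 25
  Fargo->Smelter1: 15 × 1 = 15
Total = 45 + 50 + 25 + 15 = 135.
(Supply check: Dover ships 20; Fargo ships 15.)

135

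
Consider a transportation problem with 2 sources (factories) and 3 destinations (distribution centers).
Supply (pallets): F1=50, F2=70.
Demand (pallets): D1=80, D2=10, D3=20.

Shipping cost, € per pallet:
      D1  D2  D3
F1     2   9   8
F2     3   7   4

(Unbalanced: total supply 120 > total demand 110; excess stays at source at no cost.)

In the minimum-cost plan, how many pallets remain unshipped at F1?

An optimal plan:
  F1→D1: 50 × €2 = €100
  F2→D1: 30 × €3 = €90
  F2→D2: 10 × €7 = €70
  F2→D3: 20 × €4 = €80
Total cost = €340.
F1 ships 50 of its 50, leaving 0.

0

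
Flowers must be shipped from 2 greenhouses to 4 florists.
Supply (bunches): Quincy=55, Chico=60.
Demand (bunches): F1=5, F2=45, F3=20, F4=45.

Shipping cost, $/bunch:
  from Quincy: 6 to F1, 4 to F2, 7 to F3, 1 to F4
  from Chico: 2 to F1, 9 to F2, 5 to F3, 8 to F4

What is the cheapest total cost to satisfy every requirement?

510

A cheapest plan:
  Quincy->F2: 10 bunches
  Quincy->F4: 45 bunches
  Chico->F1: 5 bunches
  Chico->F2: 35 bunches
  Chico->F3: 20 bunches
Total cost = $510.
(Supply check: Quincy ships 55; Chico ships 60.)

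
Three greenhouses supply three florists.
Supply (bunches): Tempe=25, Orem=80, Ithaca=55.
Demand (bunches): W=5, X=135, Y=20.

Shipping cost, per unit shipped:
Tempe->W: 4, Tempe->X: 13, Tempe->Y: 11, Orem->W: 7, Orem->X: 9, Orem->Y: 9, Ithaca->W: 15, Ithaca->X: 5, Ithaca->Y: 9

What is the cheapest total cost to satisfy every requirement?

An optimal shipping plan:
  Tempe–W: 5 × 4 = 20
  Tempe–Y: 20 × 11 = 220
  Orem–X: 80 × 9 = 720
  Ithaca–X: 55 × 5 = 275
Total = 20 + 220 + 720 + 275 = 1235.
(Supply check: Tempe ships 25; Orem ships 80; Ithaca ships 55.)

1235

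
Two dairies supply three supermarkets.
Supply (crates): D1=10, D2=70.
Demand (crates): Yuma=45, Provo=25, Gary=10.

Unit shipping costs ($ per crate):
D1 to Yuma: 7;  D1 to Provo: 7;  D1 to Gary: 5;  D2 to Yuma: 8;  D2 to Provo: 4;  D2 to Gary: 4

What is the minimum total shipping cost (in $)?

490

An optimal shipping plan:
  D1–Yuma: 10 × $7 = $70
  D2–Yuma: 35 × $8 = $280
  D2–Provo: 25 × $4 = $100
  D2–Gary: 10 × $4 = $40
Total = 70 + 280 + 100 + 40 = $490.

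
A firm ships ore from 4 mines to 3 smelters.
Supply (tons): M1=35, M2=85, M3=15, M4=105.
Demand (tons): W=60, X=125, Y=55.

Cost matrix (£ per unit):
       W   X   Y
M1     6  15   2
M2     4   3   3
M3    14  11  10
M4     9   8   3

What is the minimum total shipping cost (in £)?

An optimal shipping plan:
  M1–W: 35 tons
  M2–W: 25 tons
  M2–X: 60 tons
  M3–X: 15 tons
  M4–X: 50 tons
  M4–Y: 55 tons
Total cost = £1220.

1220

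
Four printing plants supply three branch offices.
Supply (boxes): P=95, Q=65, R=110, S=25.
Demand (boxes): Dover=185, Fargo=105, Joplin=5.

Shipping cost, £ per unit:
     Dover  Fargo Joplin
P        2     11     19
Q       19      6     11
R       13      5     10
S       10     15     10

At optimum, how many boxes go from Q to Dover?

0

Solving gives:
  P–Dover: 95 × £2 = £190
  Q–Fargo: 60 × £6 = £360
  Q–Joplin: 5 × £11 = £55
  R–Dover: 65 × £13 = £845
  R–Fargo: 45 × £5 = £225
  S–Dover: 25 × £10 = £250
Total cost = £1925.
The route Q→Dover is not used.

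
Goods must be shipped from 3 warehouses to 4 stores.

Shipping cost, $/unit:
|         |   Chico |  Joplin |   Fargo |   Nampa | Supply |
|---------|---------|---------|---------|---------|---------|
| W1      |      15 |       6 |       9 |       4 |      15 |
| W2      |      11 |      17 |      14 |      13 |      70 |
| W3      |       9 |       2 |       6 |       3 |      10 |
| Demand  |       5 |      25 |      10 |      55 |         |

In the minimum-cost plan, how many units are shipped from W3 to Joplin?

10

Optimal shipments:
  W1–Joplin: 15 × $6 = $90
  W2–Chico: 5 × $11 = $55
  W2–Fargo: 10 × $14 = $140
  W2–Nampa: 55 × $13 = $715
  W3–Joplin: 10 × $2 = $20
Total cost = $1020.
So W3→Joplin carries 10 units.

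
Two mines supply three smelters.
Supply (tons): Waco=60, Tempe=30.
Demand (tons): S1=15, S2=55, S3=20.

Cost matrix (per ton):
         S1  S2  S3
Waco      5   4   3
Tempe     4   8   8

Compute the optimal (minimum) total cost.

400

One minimum-cost allocation:
  Waco→S2: 40 tons
  Waco→S3: 20 tons
  Tempe→S1: 15 tons
  Tempe→S2: 15 tons
Total cost = 400.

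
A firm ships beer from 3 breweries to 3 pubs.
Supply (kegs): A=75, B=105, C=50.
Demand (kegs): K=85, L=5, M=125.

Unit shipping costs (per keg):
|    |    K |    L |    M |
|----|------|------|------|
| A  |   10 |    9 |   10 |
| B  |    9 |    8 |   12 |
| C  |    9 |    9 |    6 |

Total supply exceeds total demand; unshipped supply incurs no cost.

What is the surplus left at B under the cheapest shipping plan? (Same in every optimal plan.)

15

Minimum-cost shipments:
  A to M: 75 × 10 = 750
  B to K: 85 × 9 = 765
  B to L: 5 × 8 = 40
  C to M: 50 × 6 = 300
Total cost = 1855.
B ships 90 of its 105, leaving 15.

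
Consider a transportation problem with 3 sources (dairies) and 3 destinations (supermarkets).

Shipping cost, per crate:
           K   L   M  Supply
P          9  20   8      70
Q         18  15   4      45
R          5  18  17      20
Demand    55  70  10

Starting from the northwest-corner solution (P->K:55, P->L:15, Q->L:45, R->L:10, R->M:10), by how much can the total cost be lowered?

Current plan cost = 55·9 + 15·20 + 45·15 + 10·18 + 10·17 = 1820.
Optimal plan:
  P to K: 35 × 9 = 315
  P to L: 25 × 20 = 500
  P to M: 10 × 8 = 80
  Q to L: 45 × 15 = 675
  R to K: 20 × 5 = 100
Optimal cost = 1670.
Saving = 1820 − 1670 = 150.

150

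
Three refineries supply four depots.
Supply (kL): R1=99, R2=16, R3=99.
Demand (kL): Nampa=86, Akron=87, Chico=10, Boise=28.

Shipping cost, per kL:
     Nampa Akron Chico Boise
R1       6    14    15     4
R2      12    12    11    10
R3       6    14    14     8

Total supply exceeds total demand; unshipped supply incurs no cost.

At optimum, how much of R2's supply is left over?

0

Minimum-cost shipments:
  R1→Akron: 68 × 14 = 952
  R1→Boise: 28 × 4 = 112
  R2→Akron: 6 × 12 = 72
  R2→Chico: 10 × 11 = 110
  R3→Nampa: 86 × 6 = 516
  R3→Akron: 13 × 14 = 182
Total cost = 1944.
R2 ships 16 of its 16, leaving 0.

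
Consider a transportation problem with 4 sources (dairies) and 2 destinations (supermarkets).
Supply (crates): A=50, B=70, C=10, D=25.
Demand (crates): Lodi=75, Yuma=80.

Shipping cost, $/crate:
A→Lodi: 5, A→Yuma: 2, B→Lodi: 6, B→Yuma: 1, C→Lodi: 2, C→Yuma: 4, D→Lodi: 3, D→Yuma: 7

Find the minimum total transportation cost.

385

One minimum-cost allocation:
  A→Lodi: 40 × $5 = $200
  A→Yuma: 10 × $2 = $20
  B→Yuma: 70 × $1 = $70
  C→Lodi: 10 × $2 = $20
  D→Lodi: 25 × $3 = $75
Total = 200 + 20 + 70 + 20 + 75 = $385.
(Supply check: A ships 50; B ships 70; C ships 10; D ships 25.)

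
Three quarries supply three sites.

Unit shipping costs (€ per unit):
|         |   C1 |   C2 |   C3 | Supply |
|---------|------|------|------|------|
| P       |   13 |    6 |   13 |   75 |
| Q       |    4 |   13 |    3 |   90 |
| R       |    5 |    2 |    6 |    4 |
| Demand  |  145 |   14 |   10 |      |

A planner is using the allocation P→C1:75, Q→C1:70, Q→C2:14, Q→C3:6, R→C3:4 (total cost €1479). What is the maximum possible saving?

232

Current plan cost = 75·13 + 70·4 + 14·13 + 6·3 + 4·6 = €1479.
Optimal plan:
  P->C1: 61 × €13 = €793
  P->C2: 14 × €6 = €84
  Q->C1: 80 × €4 = €320
  Q->C3: 10 × €3 = €30
  R->C1: 4 × €5 = €20
Optimal cost = €1247.
Saving = 1479 − 1247 = €232.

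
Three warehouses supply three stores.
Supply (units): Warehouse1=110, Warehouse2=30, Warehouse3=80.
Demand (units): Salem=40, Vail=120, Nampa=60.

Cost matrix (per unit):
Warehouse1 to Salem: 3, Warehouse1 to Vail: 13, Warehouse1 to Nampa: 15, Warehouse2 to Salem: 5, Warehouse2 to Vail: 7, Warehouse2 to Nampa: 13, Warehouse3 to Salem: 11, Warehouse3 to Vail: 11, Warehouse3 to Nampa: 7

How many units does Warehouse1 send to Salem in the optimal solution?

Solving gives:
  Warehouse1→Salem: 40 × 3 = 120
  Warehouse1→Vail: 70 × 13 = 910
  Warehouse2→Vail: 30 × 7 = 210
  Warehouse3→Vail: 20 × 11 = 220
  Warehouse3→Nampa: 60 × 7 = 420
Total cost = 1880.
So Warehouse1→Salem carries 40 units.

40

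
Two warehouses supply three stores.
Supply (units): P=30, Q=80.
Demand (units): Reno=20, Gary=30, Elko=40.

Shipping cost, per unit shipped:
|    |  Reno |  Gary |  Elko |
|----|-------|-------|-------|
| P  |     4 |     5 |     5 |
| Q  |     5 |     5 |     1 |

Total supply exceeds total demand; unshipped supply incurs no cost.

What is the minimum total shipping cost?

270

One minimum-cost allocation:
  P→Reno: 20 × 4 = 80
  P→Gary: 10 × 5 = 50
  Q→Gary: 20 × 5 = 100
  Q→Elko: 40 × 1 = 40
Total = 80 + 50 + 100 + 40 = 270.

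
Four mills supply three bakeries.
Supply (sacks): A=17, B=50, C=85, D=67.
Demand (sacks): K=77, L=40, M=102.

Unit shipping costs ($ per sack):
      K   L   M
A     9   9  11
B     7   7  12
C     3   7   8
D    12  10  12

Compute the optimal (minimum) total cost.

1686

A cheapest plan:
  A->M: 17 sacks
  B->L: 40 sacks
  B->M: 10 sacks
  C->K: 77 sacks
  C->M: 8 sacks
  D->M: 67 sacks
Total cost = $1686.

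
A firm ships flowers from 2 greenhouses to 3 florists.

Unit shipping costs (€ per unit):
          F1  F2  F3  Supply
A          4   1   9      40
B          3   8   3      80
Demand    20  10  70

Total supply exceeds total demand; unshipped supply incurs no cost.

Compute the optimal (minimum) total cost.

290

A cheapest plan:
  A to F1: 10 × €4 = €40
  A to F2: 10 × €1 = €10
  B to F1: 10 × €3 = €30
  B to F3: 70 × €3 = €210
Total = 40 + 10 + 30 + 210 = €290.
(Supply check: A ships 20; B ships 80.)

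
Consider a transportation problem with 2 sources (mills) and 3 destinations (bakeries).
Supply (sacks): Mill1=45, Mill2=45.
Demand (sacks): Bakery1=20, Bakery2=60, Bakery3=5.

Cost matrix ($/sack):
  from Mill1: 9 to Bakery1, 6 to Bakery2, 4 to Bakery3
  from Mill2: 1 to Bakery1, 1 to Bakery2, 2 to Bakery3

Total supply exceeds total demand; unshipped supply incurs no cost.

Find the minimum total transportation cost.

275

Optimal allocation:
  Mill1–Bakery2: 35 × $6 = $210
  Mill1–Bakery3: 5 × $4 = $20
  Mill2–Bakery1: 20 × $1 = $20
  Mill2–Bakery2: 25 × $1 = $25
Total = 210 + 20 + 20 + 25 = $275.
(Supply check: Mill1 ships 40; Mill2 ships 45.)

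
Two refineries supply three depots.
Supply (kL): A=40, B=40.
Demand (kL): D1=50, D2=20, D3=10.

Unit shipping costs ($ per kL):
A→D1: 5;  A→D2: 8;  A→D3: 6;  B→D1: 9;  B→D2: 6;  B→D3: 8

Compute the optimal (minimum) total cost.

490

An optimal shipping plan:
  A to D1: 40 × $5 = $200
  B to D1: 10 × $9 = $90
  B to D2: 20 × $6 = $120
  B to D3: 10 × $8 = $80
Total = 200 + 90 + 120 + 80 = $490.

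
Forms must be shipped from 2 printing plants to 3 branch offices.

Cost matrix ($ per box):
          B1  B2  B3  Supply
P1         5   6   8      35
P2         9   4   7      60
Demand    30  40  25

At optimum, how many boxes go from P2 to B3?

Solving gives:
  P1–B1: 30 boxes
  P1–B3: 5 boxes
  P2–B2: 40 boxes
  P2–B3: 20 boxes
Total cost = $490.
So P2→B3 carries 20 boxes.

20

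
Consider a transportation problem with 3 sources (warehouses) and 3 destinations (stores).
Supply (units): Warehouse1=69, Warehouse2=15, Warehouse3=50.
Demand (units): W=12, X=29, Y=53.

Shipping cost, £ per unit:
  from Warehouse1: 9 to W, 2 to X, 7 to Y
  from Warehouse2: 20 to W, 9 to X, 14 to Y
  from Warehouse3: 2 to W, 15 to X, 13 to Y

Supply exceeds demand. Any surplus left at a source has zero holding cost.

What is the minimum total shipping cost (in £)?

531

A cheapest plan:
  Warehouse1 to X: 29 × £2 = £58
  Warehouse1 to Y: 40 × £7 = £280
  Warehouse3 to W: 12 × £2 = £24
  Warehouse3 to Y: 13 × £13 = £169
Total = 58 + 280 + 24 + 169 = £531.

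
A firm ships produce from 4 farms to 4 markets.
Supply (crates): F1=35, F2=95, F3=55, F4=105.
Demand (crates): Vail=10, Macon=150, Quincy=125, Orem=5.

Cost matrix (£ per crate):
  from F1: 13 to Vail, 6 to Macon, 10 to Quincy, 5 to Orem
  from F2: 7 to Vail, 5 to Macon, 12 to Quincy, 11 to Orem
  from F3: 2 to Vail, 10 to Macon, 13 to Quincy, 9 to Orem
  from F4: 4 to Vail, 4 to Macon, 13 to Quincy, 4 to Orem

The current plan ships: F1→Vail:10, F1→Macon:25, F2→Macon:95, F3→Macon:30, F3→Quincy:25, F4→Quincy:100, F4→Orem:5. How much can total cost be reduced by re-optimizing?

Current plan cost = 10·13 + 25·6 + 95·5 + 30·10 + 25·13 + 100·13 + 5·4 = £2700.
Optimal plan:
  F1->Quincy: 35 crates
  F2->Macon: 50 crates
  F2->Quincy: 45 crates
  F3->Vail: 10 crates
  F3->Quincy: 45 crates
  F4->Macon: 100 crates
  F4->Orem: 5 crates
Optimal cost = £2165.
Saving = 2700 − 2165 = £535.

535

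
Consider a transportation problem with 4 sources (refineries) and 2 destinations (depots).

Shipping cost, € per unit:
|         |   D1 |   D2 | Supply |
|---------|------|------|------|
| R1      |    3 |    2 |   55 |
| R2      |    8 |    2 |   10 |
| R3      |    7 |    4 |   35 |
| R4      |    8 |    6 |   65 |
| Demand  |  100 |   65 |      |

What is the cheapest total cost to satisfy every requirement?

Optimal allocation:
  R1->D1: 55 × €3 = €165
  R2->D2: 10 × €2 = €20
  R3->D2: 35 × €4 = €140
  R4->D1: 45 × €8 = €360
  R4->D2: 20 × €6 = €120
Total = 165 + 20 + 140 + 360 + 120 = €805.

805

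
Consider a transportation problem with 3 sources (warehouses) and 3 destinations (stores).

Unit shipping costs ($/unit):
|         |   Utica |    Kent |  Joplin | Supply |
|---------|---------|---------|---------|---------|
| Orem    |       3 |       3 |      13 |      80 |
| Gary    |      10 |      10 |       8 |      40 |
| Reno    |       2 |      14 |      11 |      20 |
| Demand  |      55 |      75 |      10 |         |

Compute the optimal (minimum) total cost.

Optimal allocation:
  Orem->Utica: 5 × $3 = $15
  Orem->Kent: 75 × $3 = $225
  Gary->Utica: 30 × $10 = $300
  Gary->Joplin: 10 × $8 = $80
  Reno->Utica: 20 × $2 = $40
Total = 15 + 225 + 300 + 80 + 40 = $660.
(Supply check: Orem ships 80; Gary ships 40; Reno ships 20.)

660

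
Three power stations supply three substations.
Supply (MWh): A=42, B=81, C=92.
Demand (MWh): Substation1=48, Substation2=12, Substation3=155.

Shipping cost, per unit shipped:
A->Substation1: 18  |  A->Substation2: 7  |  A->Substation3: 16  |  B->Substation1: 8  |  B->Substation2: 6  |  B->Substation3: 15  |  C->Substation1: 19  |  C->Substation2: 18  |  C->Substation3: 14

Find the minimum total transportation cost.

2731

An optimal shipping plan:
  A–Substation3: 42 × 16 = 672
  B–Substation1: 48 × 8 = 384
  B–Substation2: 12 × 6 = 72
  B–Substation3: 21 × 15 = 315
  C–Substation3: 92 × 14 = 1288
Total = 672 + 384 + 72 + 315 + 1288 = 2731.
(Supply check: A ships 42; B ships 81; C ships 92.)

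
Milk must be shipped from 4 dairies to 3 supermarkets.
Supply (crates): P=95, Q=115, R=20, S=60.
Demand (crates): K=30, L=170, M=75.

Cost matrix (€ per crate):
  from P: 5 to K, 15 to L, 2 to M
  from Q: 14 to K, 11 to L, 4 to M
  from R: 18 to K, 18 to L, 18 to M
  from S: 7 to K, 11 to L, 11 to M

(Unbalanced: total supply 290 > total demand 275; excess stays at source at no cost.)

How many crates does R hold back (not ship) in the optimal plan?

Minimum-cost shipments:
  P->K: 30 crates
  P->M: 65 crates
  Q->L: 105 crates
  Q->M: 10 crates
  R->L: 5 crates
  S->L: 60 crates
Total cost = €2225.
R ships 5 of its 20, leaving 15.

15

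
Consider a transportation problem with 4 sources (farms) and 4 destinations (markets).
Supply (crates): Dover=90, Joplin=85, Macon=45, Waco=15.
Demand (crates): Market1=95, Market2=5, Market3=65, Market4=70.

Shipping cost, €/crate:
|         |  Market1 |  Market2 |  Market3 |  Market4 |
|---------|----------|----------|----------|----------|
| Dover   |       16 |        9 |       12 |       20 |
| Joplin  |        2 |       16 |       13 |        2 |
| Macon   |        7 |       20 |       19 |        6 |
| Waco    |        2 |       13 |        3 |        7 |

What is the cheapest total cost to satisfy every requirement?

One minimum-cost allocation:
  Dover to Market1: 20 crates
  Dover to Market2: 5 crates
  Dover to Market3: 65 crates
  Joplin to Market1: 60 crates
  Joplin to Market4: 25 crates
  Macon to Market4: 45 crates
  Waco to Market1: 15 crates
Total cost = €1615.
(Supply check: Dover ships 90; Joplin ships 85; Macon ships 45; Waco ships 15.)

1615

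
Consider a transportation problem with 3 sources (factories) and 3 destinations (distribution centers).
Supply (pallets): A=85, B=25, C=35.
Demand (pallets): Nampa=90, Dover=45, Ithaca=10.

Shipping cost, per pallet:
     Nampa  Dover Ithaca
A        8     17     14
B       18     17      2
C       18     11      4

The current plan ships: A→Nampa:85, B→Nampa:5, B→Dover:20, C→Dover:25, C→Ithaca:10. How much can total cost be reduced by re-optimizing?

Current plan cost = 85·8 + 5·18 + 20·17 + 25·11 + 10·4 = 1425.
Optimal plan:
  A→Nampa: 85 × 8 = 680
  B→Nampa: 5 × 18 = 90
  B→Dover: 10 × 17 = 170
  B→Ithaca: 10 × 2 = 20
  C→Dover: 35 × 11 = 385
Optimal cost = 1345.
Saving = 1425 − 1345 = 80.

80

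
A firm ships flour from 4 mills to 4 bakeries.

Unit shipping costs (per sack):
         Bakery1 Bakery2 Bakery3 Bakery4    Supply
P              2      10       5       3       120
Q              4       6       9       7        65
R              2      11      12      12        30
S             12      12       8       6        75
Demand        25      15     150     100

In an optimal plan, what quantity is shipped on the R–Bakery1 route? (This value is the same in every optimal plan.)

Optimal shipments:
  P to Bakery3: 120 × 5 = 600
  Q to Bakery2: 15 × 6 = 90
  Q to Bakery4: 50 × 7 = 350
  R to Bakery1: 25 × 2 = 50
  R to Bakery3: 5 × 12 = 60
  S to Bakery3: 25 × 8 = 200
  S to Bakery4: 50 × 6 = 300
Total cost = 1650.
So R→Bakery1 carries 25 sacks.

25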